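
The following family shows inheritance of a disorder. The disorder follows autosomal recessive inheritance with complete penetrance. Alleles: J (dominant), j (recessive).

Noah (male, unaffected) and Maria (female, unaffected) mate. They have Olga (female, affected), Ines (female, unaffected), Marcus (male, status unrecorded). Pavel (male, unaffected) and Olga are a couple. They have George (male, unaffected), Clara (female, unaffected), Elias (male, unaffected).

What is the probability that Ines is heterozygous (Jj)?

2/3

Noah is unaffected so carries J and passed j to Olga (jj), so Noah is Jj.
Maria is unaffected so carries J and passed j to Olga (jj), so Maria is Jj.
Their cross gives offspring ratios 1/4 JJ : 1/2 Jj : 1/4 jj. Conditioning on Ines being unaffected, P(Jj) = 1/2 / 3/4 = 2/3.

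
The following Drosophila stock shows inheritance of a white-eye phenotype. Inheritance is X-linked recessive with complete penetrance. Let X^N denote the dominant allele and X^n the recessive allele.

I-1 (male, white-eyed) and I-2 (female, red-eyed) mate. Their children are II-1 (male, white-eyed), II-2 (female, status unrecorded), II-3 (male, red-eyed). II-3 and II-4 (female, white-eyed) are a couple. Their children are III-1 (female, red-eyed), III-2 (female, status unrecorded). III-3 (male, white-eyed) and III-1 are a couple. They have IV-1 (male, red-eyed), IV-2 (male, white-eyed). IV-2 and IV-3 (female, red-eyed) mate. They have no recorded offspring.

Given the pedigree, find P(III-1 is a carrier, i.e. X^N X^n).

III-1 is red-eyed so carries N and received n from II-4 (X^n X^n), so III-1 is X^N X^n, giving P(X^N X^n) = 1.

1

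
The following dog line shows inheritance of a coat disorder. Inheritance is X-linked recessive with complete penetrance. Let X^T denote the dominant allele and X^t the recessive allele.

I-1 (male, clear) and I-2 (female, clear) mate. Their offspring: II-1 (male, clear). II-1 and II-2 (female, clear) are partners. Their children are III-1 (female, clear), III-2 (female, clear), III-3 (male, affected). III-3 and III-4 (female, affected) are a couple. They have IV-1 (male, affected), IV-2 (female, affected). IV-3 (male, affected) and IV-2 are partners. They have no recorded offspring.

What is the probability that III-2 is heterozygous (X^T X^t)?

II-1 is clear, so II-1 is X^T Y.
II-2 is clear so carries T and passed t to III-3 (X^t Y), so II-2 is X^T X^t.
Their cross gives offspring ratios 1/2 X^T X^T : 1/2 X^T X^t. Conditioning on III-2 being clear, P(X^T X^t) = 1/2 / 1 = 1/2.

1/2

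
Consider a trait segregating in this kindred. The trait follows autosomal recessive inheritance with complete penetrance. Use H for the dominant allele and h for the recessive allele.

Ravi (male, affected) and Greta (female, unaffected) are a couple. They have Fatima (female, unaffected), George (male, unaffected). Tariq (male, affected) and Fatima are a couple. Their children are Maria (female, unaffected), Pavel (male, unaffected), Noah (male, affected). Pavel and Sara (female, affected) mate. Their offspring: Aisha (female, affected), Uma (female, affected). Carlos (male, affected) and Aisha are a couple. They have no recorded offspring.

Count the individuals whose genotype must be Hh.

Obligate heterozygotes: Fatima is unaffected so carries H and received h from Ravi (hh), so Fatima is Hh; George is unaffected so carries H and received h from Ravi (hh), so George is Hh; Maria is unaffected so carries H and received h from Tariq (hh), so Maria is Hh; Pavel is unaffected so carries H and received h from Tariq (hh), so Pavel is Hh.
Every other individual is either homozygous by phenotype or has at least one consistent homozygous assignment, so the count is 4.

4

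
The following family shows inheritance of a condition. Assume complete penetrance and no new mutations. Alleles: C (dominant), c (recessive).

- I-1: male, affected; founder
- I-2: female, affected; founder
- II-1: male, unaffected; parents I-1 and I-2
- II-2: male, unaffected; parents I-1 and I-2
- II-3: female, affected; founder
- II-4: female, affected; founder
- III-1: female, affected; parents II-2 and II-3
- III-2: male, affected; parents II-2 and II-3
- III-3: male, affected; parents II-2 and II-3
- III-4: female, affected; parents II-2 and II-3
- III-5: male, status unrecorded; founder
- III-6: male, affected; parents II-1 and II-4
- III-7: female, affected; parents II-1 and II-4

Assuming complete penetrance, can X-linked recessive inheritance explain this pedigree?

No

Under X-linked recessive, II-1 (unaffected, male) cannot arise from I-1 (affected) × I-2 (affected).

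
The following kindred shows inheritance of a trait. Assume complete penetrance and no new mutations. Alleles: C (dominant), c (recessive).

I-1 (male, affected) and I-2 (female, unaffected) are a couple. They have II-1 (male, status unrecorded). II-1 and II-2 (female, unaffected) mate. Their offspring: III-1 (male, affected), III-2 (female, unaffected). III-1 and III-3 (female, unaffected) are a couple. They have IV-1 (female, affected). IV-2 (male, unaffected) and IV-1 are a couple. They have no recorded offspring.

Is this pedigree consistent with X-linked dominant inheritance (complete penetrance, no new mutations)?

No

Under X-linked dominant, III-1 (affected, male) cannot arise from II-1 (unrecorded) × II-2 (unaffected).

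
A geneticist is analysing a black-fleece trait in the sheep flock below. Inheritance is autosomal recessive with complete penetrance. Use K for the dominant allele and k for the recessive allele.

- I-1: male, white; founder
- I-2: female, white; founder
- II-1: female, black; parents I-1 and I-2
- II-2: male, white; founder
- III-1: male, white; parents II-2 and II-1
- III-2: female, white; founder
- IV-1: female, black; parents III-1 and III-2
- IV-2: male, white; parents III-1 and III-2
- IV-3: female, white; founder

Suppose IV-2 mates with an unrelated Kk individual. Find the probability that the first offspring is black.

1/6

III-1 is white so carries K and received k from II-1 (kk), so III-1 is Kk.
III-2 is white so carries K and passed k to IV-1 (kk), so III-2 is Kk.
IV-2 is a white offspring of III-1 (Kk) × III-2 (Kk), whose cross gives 1/4 KK : 1/2 Kk : 1/4 kk; conditioning on being white, IV-2 is KK with probability 1/3, Kk with probability 2/3.
Summing over parental genotype combinations, P(offspring is black) = 2/3·1/4 = 1/6.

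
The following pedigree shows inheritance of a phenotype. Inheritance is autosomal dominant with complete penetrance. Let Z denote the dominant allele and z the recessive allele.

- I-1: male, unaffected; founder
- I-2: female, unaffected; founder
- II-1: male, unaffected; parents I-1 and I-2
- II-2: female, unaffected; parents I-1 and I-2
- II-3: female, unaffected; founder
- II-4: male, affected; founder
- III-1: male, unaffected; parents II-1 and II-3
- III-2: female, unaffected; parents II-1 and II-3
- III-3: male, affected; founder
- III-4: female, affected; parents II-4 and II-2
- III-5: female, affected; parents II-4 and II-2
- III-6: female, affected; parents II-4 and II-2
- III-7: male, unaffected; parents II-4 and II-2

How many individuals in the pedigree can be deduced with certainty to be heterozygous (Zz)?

Obligate heterozygotes: II-4 is affected so carries Z and passed z to III-7 (zz), so II-4 is Zz; III-4 is affected so carries Z and received z from II-2 (zz), so III-4 is Zz; III-5 is affected so carries Z and received z from II-2 (zz), so III-5 is Zz; III-6 is affected so carries Z and received z from II-2 (zz), so III-6 is Zz.
Every other individual is either homozygous by phenotype or has at least one consistent homozygous assignment, so the count is 4.

4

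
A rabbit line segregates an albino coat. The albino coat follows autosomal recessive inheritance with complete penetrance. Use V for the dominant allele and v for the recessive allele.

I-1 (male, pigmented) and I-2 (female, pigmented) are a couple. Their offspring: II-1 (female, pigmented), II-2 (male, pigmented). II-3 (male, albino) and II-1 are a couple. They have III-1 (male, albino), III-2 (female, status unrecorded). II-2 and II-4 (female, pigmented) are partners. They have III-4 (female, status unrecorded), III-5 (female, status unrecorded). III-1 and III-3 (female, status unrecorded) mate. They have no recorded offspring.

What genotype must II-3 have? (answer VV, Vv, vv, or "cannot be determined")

II-3 is albino, so II-3 is vv.

vv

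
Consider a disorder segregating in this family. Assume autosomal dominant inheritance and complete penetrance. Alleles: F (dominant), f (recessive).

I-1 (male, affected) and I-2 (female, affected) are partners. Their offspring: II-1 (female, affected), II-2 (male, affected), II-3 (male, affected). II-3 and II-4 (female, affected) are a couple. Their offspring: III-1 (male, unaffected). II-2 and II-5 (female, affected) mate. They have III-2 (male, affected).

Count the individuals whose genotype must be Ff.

Obligate heterozygotes: II-3 is affected so carries F and passed f to III-1 (ff), so II-3 is Ff; II-4 is affected so carries F and passed f to III-1 (ff), so II-4 is Ff.
Every other individual is either homozygous by phenotype or has at least one consistent homozygous assignment, so the count is 2.

2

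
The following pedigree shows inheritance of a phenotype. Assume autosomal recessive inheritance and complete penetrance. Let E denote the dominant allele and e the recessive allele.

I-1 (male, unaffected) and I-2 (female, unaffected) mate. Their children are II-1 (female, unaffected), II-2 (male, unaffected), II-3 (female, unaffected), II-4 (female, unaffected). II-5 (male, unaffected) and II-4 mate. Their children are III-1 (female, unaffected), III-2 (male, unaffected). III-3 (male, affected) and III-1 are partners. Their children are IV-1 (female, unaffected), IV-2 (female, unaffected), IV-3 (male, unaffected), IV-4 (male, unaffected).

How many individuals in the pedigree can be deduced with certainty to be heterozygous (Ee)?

Obligate heterozygotes: IV-1 is unaffected so carries E and received e from III-3 (ee), so IV-1 is Ee; IV-2 is unaffected so carries E and received e from III-3 (ee), so IV-2 is Ee; IV-3 is unaffected so carries E and received e from III-3 (ee), so IV-3 is Ee; IV-4 is unaffected so carries E and received e from III-3 (ee), so IV-4 is Ee.
Every other individual is either homozygous by phenotype or has at least one consistent homozygous assignment, so the count is 4.

4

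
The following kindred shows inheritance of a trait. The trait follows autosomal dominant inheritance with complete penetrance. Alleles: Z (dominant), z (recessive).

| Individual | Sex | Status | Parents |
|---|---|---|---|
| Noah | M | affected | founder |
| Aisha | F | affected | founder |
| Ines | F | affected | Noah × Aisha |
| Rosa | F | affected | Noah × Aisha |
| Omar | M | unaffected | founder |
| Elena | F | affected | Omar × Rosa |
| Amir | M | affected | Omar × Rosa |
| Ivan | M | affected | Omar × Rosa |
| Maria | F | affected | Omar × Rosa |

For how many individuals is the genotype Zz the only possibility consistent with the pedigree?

Obligate heterozygotes: Elena is affected so carries Z and received z from Omar (zz), so Elena is Zz; Amir is affected so carries Z and received z from Omar (zz), so Amir is Zz; Ivan is affected so carries Z and received z from Omar (zz), so Ivan is Zz; Maria is affected so carries Z and received z from Omar (zz), so Maria is Zz.
Every other individual is either homozygous by phenotype or has at least one consistent homozygous assignment, so the count is 4.

4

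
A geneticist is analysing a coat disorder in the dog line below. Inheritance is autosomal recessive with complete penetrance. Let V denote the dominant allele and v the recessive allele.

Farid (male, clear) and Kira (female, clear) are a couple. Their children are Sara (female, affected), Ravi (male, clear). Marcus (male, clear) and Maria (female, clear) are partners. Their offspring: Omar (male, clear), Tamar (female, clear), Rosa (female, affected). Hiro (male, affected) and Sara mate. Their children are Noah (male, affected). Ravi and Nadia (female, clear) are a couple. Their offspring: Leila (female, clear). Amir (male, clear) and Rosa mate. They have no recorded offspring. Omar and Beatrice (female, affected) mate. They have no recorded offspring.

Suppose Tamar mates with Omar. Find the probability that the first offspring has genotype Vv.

4/9

Marcus is clear so carries V and passed v to Rosa (vv), so Marcus is Vv.
Maria is clear so carries V and passed v to Rosa (vv), so Maria is Vv.
Tamar is a clear offspring of Marcus (Vv) × Maria (Vv), whose cross gives 1/4 VV : 1/2 Vv : 1/4 vv; conditioning on being clear, Tamar is VV with probability 1/3, Vv with probability 2/3.
Omar is a clear offspring of Marcus (Vv) × Maria (Vv), whose cross gives 1/4 VV : 1/2 Vv : 1/4 vv; conditioning on being clear, Omar is VV with probability 1/3, Vv with probability 2/3.
Summing over parental genotype combinations, P(offspring has genotype Vv) = 2/9·1/2 + 2/9·1/2 + 4/9·1/2 = 4/9.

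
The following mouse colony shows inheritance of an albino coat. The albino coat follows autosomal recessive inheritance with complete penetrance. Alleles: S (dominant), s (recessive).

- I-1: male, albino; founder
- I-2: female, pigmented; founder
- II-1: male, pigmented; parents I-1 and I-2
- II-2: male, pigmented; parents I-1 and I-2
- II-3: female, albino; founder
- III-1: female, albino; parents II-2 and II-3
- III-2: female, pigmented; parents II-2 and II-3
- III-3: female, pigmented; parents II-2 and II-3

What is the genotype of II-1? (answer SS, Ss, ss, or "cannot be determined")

From phenotype alone, II-1 is SS or Ss.
II-1 is pigmented so carries S and received s from I-1 (ss), so II-1 is Ss.

Ss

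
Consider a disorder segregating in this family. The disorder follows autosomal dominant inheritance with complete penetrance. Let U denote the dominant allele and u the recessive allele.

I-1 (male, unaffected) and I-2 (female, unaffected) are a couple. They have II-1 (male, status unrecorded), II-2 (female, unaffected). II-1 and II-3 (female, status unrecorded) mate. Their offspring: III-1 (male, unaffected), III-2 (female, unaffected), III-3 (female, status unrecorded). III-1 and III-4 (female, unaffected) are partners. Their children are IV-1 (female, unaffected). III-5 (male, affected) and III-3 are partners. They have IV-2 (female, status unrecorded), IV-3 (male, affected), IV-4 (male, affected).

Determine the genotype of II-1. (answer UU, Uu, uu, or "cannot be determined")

uu

From phenotype alone, II-1 is UU or Uu or uu.
II-1 received u from I-1 (uu) and received u from I-2 (uu), so II-1 is uu.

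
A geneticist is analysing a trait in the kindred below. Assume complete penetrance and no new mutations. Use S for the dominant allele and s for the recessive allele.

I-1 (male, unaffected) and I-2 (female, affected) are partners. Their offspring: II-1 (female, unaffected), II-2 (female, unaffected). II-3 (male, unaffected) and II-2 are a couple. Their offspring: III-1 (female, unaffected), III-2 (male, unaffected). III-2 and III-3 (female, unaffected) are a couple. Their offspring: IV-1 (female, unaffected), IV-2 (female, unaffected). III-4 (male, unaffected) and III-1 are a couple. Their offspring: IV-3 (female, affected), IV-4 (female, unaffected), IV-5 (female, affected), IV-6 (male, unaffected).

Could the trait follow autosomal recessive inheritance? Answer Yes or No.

Yes

A consistent assignment under autosomal recessive exists: I-1 SS, I-2 ss, II-1 Ss, II-2 Ss, II-3 SS, III-1 Ss, III-2 SS, III-3 SS, III-4 Ss, IV-1 SS, IV-2 SS, IV-3 ss, IV-4 SS, IV-5 ss, IV-6 SS.
In this assignment every recorded phenotype matches its genotype and every non-founder's genotype is obtainable from its parents' genotypes, so the pedigree is consistent.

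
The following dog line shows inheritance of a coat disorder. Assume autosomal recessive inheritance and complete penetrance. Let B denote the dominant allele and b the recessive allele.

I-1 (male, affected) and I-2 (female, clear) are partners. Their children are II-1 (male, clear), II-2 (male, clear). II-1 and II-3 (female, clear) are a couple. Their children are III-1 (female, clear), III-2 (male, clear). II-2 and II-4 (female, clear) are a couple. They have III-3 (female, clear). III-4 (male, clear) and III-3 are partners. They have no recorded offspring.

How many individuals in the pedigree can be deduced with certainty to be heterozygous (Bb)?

2

Obligate heterozygotes: II-1 is clear so carries B and received b from I-1 (bb), so II-1 is Bb; II-2 is clear so carries B and received b from I-1 (bb), so II-2 is Bb.
Every other individual is either homozygous by phenotype or has at least one consistent homozygous assignment, so the count is 2.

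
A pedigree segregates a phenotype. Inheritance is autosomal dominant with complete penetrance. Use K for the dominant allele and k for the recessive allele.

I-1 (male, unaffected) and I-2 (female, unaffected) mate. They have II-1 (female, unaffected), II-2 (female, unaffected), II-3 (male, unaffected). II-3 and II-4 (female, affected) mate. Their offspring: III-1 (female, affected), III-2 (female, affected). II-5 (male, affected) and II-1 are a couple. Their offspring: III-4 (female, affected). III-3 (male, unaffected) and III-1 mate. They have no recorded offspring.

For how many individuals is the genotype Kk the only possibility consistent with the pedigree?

3

Obligate heterozygotes: III-1 is affected so carries K and received k from II-3 (kk), so III-1 is Kk; III-2 is affected so carries K and received k from II-3 (kk), so III-2 is Kk; III-4 is affected so carries K and received k from II-1 (kk), so III-4 is Kk.
Every other individual is either homozygous by phenotype or has at least one consistent homozygous assignment, so the count is 3.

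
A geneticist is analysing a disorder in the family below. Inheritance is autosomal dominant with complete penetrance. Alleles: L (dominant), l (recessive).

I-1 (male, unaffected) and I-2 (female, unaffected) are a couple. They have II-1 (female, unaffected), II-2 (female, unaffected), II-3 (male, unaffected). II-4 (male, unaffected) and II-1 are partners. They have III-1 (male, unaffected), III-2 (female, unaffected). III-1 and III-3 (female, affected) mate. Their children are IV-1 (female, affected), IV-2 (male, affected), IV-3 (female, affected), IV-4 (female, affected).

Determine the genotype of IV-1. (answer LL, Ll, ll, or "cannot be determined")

Ll

From phenotype alone, IV-1 is LL or Ll.
IV-1 is affected so carries L and received l from III-1 (ll), so IV-1 is Ll.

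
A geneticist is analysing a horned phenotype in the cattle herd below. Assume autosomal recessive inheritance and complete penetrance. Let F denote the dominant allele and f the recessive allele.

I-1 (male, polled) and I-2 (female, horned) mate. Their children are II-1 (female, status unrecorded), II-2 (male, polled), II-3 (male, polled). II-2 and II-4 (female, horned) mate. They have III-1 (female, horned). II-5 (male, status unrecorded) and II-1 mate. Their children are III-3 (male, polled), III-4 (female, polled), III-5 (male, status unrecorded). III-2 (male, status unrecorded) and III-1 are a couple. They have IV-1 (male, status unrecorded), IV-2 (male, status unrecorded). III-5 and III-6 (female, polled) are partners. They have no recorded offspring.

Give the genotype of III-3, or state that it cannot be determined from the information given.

cannot be determined

III-3's phenotype allows FF or Ff, and no parent or child forces a single allele at both positions; consistent genotype assignments exist with III-3 as FF or Ff.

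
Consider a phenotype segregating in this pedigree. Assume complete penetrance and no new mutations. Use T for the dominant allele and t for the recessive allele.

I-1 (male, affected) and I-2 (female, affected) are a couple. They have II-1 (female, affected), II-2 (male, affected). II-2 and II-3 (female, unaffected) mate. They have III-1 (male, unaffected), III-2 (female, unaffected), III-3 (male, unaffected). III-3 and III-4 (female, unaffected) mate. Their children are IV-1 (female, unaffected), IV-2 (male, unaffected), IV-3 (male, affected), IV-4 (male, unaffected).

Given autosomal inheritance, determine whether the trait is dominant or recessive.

III-3 and III-4 are both unaffected yet have an affected child IV-3. Under dominance, an affected child requires at least one affected parent, so the trait cannot be dominant.

recessive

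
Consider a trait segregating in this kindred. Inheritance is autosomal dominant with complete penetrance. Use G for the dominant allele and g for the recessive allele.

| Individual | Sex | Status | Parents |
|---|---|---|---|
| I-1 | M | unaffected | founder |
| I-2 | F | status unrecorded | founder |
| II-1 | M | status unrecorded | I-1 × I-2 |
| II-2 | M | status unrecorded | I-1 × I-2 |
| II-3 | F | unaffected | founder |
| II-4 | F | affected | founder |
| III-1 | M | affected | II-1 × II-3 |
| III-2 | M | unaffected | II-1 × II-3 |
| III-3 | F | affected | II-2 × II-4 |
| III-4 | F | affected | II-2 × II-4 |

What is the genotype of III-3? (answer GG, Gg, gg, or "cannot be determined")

cannot be determined

III-3's phenotype allows GG or Gg, and no parent or child forces a single allele at both positions; consistent genotype assignments exist with III-3 as GG or Gg.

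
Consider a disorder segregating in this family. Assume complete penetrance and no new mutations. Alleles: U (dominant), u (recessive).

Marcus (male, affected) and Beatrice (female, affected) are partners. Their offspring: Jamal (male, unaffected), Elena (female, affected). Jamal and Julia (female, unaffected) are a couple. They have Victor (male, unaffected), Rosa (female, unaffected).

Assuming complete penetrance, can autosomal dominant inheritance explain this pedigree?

A consistent assignment under autosomal dominant exists: Marcus Uu, Beatrice Uu, Jamal uu, Elena UU, Julia uu, Victor uu, Rosa uu.
In this assignment every recorded phenotype matches its genotype and every non-founder's genotype is obtainable from its parents' genotypes, so the pedigree is consistent.

Yes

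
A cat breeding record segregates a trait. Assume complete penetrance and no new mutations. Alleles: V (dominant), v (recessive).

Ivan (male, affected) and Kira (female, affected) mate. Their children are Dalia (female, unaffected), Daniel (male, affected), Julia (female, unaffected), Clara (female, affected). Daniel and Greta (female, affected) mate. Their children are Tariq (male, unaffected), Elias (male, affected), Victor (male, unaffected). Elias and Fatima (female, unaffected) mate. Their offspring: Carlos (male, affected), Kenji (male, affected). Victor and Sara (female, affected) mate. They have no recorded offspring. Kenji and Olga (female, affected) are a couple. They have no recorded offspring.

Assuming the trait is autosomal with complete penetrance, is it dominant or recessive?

Ivan and Kira are both affected yet have an unaffected child Dalia. Under a recessive model two affected parents are homozygous and every child would be affected, so the trait cannot be recessive.

dominant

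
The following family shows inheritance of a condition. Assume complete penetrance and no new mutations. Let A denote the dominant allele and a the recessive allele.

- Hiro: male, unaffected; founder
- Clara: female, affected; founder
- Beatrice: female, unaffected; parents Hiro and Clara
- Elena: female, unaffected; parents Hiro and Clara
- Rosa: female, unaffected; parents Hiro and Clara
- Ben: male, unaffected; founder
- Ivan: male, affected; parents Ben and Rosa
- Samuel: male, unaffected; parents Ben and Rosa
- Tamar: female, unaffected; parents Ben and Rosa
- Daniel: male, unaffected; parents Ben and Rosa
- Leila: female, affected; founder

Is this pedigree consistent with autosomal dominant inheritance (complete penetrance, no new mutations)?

Under autosomal dominant, Ivan (affected, male) cannot arise from Ben (unaffected) × Rosa (unaffected).

No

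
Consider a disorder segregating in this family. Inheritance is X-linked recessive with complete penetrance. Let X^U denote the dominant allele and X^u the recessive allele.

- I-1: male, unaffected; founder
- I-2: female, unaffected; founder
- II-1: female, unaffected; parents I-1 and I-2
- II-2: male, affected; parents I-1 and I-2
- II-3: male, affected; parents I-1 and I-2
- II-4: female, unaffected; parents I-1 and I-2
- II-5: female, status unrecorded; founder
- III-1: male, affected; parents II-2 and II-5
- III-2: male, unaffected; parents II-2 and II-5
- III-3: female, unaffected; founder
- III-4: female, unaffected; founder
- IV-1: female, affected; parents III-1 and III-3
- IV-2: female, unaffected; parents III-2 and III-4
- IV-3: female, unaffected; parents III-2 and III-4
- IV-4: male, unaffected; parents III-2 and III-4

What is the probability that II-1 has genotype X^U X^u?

I-1 is unaffected, so I-1 is X^U Y.
I-2 is unaffected so carries U and passed u to II-2 (X^u Y), so I-2 is X^U X^u.
Their cross gives offspring ratios 1/2 X^U X^U : 1/2 X^U X^u. Conditioning on II-1 being unaffected, P(X^U X^u) = 1/2 / 1 = 1/2.

1/2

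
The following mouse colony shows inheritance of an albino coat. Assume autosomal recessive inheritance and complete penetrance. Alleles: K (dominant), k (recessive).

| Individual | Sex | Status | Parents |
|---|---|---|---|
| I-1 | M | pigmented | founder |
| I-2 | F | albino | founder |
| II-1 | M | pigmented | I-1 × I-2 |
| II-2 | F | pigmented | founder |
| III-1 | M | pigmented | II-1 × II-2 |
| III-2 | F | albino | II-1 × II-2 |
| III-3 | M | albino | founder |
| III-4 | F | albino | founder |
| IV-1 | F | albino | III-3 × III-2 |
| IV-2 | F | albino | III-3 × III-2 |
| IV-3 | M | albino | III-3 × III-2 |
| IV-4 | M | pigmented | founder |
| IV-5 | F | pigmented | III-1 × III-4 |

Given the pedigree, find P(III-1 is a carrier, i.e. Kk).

II-1 is pigmented so carries K and received k from I-2 (kk), so II-1 is Kk.
II-2 is pigmented so carries K and passed k to III-2 (kk), so II-2 is Kk.
Their cross gives offspring ratios 1/4 KK : 1/2 Kk : 1/4 kk. Conditioning on III-1 being pigmented, P(Kk) = 1/2 / 3/4 = 2/3 before taking III-1's own offspring into account.
III-4 is albino, so III-4 is kk.
Now use III-1's offspring. Probability of each recorded status — pigmented daughter IV-5: 1/2 if III-1 is Kk, 1 if KK.
Bayes: P(Kk) = 2/3·1/2 / (2/3·1/2 + 1/3·1) = 1/2.

1/2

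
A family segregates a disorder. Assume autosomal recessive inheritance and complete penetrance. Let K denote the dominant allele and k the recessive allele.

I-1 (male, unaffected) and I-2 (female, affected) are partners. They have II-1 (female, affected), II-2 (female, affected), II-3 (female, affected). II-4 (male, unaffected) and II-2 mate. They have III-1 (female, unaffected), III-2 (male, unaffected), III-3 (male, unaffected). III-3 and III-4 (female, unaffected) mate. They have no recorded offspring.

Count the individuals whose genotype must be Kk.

Obligate heterozygotes: I-1 is unaffected so carries K and passed k to II-1 (kk), so I-1 is Kk; III-1 is unaffected so carries K and received k from II-2 (kk), so III-1 is Kk; III-2 is unaffected so carries K and received k from II-2 (kk), so III-2 is Kk; III-3 is unaffected so carries K and received k from II-2 (kk), so III-3 is Kk.
Every other individual is either homozygous by phenotype or has at least one consistent homozygous assignment, so the count is 4.

4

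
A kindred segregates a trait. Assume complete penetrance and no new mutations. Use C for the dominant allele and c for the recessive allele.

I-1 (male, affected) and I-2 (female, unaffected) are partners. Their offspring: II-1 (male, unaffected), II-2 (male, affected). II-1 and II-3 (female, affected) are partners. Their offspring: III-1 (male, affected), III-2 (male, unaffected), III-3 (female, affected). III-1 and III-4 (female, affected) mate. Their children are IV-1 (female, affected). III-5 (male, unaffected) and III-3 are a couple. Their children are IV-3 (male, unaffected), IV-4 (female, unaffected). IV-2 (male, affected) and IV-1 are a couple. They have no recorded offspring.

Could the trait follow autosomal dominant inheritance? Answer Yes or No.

A consistent assignment under autosomal dominant exists: I-1 Cc, I-2 cc, II-1 cc, II-2 Cc, II-3 Cc, III-1 Cc, III-2 cc, III-3 Cc, III-4 CC, III-5 cc, IV-1 CC, IV-2 CC, IV-3 cc, IV-4 cc.
In this assignment every recorded phenotype matches its genotype and every non-founder's genotype is obtainable from its parents' genotypes, so the pedigree is consistent.

Yes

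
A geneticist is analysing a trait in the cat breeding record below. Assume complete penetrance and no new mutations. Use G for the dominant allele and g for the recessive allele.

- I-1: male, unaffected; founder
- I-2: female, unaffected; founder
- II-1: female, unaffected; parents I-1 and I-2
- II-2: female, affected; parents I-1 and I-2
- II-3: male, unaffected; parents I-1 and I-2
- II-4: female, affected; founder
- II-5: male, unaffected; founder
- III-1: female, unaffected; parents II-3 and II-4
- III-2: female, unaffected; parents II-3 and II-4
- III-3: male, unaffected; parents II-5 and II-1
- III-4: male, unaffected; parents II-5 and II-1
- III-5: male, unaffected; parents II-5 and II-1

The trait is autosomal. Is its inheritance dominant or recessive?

I-1 and I-2 are both unaffected yet have an affected child II-2. Under dominance, an affected child requires at least one affected parent, so the trait cannot be dominant.

recessive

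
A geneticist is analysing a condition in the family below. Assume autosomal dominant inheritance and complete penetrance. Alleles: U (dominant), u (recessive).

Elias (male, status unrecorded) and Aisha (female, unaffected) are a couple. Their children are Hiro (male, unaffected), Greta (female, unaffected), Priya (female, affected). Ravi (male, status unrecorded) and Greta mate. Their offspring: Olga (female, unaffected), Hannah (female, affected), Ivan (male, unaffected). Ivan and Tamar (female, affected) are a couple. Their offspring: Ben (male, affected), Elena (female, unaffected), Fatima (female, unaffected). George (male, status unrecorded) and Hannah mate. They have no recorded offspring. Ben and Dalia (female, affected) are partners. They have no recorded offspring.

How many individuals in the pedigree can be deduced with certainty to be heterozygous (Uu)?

6

Obligate heterozygotes: Elias passed U to Priya (Uu, whose u came from Aisha) and passed u to Hiro (uu), so Elias is Uu; Priya is affected so carries U and received u from Aisha (uu), so Priya is Uu; Ravi passed U to Hannah (Uu, whose u came from Greta) and passed u to Olga (uu), so Ravi is Uu; Hannah is affected so carries U and received u from Greta (uu), so Hannah is Uu; Tamar is affected so carries U and passed u to Elena (uu), so Tamar is Uu; Ben is affected so carries U and received u from Ivan (uu), so Ben is Uu.
Every other individual is either homozygous by phenotype or has at least one consistent homozygous assignment, so the count is 6.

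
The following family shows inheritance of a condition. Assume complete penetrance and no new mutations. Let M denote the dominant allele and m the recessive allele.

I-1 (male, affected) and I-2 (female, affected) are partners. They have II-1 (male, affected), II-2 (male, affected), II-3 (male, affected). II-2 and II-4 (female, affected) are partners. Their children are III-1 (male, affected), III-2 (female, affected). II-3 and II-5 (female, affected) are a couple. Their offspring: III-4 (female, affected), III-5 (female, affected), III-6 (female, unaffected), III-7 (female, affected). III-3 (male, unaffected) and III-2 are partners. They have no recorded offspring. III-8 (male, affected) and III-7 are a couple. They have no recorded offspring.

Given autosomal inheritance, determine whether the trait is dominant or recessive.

dominant

II-3 and II-5 are both affected yet have an unaffected child III-6. Under a recessive model two affected parents are homozygous and every child would be affected, so the trait cannot be recessive.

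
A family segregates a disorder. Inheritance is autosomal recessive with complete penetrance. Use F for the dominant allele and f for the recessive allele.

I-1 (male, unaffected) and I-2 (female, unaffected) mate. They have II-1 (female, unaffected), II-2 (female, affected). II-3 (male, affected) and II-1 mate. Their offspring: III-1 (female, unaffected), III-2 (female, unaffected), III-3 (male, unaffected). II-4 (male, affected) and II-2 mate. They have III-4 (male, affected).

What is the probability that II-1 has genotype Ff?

I-1 is unaffected so carries F and passed f to II-2 (ff), so I-1 is Ff.
I-2 is unaffected so carries F and passed f to II-2 (ff), so I-2 is Ff.
Their cross gives offspring ratios 1/4 FF : 1/2 Ff : 1/4 ff. Conditioning on II-1 being unaffected, P(Ff) = 1/2 / 3/4 = 2/3 before taking II-1's own offspring into account.
II-3 is affected, so II-3 is ff.
Now use II-1's offspring. Probability of each recorded status — unaffected daughter III-1: 1/2 if II-1 is Ff, 1 if FF; unaffected daughter III-2: 1/2 if II-1 is Ff, 1 if FF; unaffected son III-3: 1/2 if II-1 is Ff, 1 if FF.
Bayes: P(Ff) = 2/3·1/8 / (2/3·1/8 + 1/3·1) = 1/5.

1/5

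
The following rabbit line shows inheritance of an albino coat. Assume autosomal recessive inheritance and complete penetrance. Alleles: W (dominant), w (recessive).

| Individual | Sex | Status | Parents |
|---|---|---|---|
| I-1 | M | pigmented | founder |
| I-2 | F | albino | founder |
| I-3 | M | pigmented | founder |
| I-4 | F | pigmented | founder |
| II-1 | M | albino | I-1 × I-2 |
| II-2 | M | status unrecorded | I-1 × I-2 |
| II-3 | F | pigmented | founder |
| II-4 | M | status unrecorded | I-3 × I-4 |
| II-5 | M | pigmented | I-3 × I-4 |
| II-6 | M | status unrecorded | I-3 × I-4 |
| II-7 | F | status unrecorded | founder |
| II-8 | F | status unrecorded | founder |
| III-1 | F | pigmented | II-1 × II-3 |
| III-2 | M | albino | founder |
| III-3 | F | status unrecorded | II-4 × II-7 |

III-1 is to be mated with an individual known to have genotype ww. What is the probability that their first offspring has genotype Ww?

1/2

III-1 is pigmented so carries W and received w from II-1 (ww), so III-1 is Ww.
The cross gives 1/2 Ww : 1/2 ww, so P(offspring has genotype Ww) = 1/2.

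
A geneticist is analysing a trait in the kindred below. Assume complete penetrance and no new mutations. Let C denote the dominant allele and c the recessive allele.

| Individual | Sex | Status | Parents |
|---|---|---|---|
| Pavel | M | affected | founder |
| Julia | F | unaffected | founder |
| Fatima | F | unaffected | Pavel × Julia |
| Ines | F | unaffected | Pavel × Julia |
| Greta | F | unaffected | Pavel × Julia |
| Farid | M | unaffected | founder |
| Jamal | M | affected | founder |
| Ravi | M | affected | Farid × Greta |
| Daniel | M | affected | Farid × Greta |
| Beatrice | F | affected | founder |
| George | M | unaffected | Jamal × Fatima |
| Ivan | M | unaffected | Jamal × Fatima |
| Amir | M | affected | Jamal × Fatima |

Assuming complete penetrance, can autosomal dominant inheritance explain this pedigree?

Under autosomal dominant, Ravi (affected, male) cannot arise from Farid (unaffected) × Greta (unaffected).

No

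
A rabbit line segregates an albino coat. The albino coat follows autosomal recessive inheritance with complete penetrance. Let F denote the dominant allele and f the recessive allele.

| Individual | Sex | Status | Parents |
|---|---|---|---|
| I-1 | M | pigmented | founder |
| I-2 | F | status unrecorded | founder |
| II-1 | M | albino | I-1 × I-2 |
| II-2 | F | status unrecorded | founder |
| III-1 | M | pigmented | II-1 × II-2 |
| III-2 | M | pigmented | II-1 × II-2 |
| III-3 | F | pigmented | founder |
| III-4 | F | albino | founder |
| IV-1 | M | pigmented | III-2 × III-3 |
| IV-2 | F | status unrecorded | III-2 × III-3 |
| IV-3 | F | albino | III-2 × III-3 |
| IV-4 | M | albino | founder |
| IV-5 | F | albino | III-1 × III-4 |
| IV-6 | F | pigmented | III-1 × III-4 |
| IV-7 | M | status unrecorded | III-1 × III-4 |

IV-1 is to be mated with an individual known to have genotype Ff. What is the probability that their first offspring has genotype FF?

III-2 is pigmented so carries F and received f from II-1 (ff), so III-2 is Ff.
III-3 is pigmented so carries F and passed f to IV-3 (ff), so III-3 is Ff.
IV-1 is a pigmented offspring of III-2 (Ff) × III-3 (Ff), whose cross gives 1/4 FF : 1/2 Ff : 1/4 ff; conditioning on being pigmented, IV-1 is FF with probability 1/3, Ff with probability 2/3.
Summing over parental genotype combinations, P(offspring has genotype FF) = 1/3·1/2 + 2/3·1/4 = 1/3.

1/3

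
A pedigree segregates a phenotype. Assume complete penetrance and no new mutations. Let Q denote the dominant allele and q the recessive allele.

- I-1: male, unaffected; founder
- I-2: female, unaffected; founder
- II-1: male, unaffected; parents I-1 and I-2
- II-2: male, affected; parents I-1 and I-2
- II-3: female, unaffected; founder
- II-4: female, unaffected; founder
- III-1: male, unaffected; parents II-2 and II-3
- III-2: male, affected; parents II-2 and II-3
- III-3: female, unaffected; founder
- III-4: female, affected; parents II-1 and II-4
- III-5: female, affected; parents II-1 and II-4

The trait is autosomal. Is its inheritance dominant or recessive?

recessive

I-1 and I-2 are both unaffected yet have an affected child II-2. Under dominance, an affected child requires at least one affected parent, so the trait cannot be dominant.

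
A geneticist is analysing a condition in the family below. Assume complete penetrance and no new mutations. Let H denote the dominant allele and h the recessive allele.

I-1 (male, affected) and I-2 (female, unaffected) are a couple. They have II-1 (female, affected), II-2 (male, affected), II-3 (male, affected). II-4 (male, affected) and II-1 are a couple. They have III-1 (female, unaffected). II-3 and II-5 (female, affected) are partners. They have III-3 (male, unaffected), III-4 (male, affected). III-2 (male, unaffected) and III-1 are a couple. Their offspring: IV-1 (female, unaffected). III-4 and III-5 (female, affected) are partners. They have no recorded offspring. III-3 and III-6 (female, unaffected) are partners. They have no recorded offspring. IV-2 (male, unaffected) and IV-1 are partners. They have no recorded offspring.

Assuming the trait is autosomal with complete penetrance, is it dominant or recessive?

dominant

II-4 and II-1 are both affected yet have an unaffected child III-1. Under a recessive model two affected parents are homozygous and every child would be affected, so the trait cannot be recessive.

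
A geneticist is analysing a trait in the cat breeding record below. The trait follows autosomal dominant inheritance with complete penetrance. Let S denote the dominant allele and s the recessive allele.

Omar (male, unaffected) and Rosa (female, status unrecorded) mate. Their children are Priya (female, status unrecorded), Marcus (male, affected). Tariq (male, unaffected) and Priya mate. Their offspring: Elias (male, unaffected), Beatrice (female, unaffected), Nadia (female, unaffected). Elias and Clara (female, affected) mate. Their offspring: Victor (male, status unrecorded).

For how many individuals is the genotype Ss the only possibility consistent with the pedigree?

1

Obligate heterozygotes: Marcus is affected so carries S and received s from Omar (ss), so Marcus is Ss.
Every other individual is either homozygous by phenotype or has at least one consistent homozygous assignment, so the count is 1.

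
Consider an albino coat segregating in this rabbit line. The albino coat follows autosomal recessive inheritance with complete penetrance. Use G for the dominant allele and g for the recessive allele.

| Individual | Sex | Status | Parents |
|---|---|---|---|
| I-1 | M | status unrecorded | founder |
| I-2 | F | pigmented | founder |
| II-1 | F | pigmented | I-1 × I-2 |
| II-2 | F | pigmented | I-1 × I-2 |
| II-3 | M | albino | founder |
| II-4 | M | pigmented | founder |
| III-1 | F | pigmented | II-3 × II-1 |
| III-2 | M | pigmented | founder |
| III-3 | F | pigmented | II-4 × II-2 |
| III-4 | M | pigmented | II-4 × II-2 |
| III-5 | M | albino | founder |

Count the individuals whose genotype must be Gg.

Obligate heterozygotes: III-1 is pigmented so carries G and received g from II-3 (gg), so III-1 is Gg.
Every other individual is either homozygous by phenotype or has at least one consistent homozygous assignment, so the count is 1.

1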